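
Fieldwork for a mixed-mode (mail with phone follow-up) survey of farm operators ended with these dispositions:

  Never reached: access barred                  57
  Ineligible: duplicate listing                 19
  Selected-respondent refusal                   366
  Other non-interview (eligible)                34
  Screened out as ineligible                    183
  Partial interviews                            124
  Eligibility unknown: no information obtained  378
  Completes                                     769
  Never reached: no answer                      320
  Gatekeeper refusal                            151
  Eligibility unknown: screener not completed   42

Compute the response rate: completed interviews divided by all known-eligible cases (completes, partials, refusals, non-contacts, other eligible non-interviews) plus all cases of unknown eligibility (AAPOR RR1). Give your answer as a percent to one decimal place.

Refusal or break-off = 151 + 366 = 517
No contact after all attempts = 320 + 57 = 377
Eligibility not determined = 42 + 378 = 420
Out of scope = 183 + 19 = 202
Top → 769
Base → 769 + 124 + 517 + 377 + 34 + 420 = 2241
RR1 = 769 / 2241 = 0.3432

34.3%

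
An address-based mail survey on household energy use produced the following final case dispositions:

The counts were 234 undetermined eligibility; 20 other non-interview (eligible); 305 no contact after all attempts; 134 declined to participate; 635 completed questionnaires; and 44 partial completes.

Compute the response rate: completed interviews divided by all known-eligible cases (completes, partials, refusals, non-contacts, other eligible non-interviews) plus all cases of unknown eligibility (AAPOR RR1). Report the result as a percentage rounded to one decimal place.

Numerator = 635
Denom = 635 + 44 + 134 + 305 + 20 + 234 = 1372
RR1 = 635 / 1372 = 0.4628

46.3%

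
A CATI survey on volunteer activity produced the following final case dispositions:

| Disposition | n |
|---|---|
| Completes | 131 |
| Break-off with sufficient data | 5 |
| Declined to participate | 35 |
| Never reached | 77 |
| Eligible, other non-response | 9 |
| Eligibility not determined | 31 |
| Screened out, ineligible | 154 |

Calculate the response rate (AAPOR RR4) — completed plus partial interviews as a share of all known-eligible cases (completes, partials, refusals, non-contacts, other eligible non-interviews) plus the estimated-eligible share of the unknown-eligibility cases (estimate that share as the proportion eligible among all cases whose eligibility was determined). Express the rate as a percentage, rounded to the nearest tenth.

49.2%

Top → 131 + 5 = 136
Known eligible → 131 + 5 + 35 + 77 + 9 = 257
e = 257 / (257 + 154) = 257 / 411 = 0.6253
Estimated eligible among unknowns → 0.6253 × 31 = 19.38
Denominator → 257 + 19.38 = 276.38
RR4 = 136 / 276.38 = 0.4921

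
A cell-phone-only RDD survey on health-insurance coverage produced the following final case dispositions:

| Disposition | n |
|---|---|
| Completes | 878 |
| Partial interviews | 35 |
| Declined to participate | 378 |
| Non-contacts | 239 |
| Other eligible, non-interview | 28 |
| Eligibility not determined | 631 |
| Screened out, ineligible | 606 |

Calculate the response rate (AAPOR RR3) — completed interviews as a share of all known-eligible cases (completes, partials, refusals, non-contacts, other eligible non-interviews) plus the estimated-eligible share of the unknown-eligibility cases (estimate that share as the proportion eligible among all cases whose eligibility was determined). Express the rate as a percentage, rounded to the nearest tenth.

Top: 878
Determined eligible: 878 + 35 + 378 + 239 + 28 = 1558
e = 1558 / (1558 + 606) = 1558 / 2164 = 0.7200
e × U: 0.7200 × 631 = 454.32
Base: 1558 + 454.32 = 2012.32
RR3 = 878 / 2012.32 = 0.4363

43.6%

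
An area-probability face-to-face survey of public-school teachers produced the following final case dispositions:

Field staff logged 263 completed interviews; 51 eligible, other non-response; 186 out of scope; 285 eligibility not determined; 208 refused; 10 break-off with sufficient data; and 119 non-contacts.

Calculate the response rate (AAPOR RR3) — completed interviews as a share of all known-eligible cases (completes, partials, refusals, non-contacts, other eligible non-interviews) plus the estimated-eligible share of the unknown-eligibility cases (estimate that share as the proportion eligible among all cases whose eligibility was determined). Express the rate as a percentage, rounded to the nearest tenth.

Top → 263
Known eligible → 263 + 10 + 208 + 119 + 51 = 651
e = 651 / (651 + 186) = 651 / 837 = 0.7778
e × U → 0.7778 × 285 = 221.67
Base → 651 + 221.67 = 872.67
RR3 = 263 / 872.67 = 0.3014

30.1%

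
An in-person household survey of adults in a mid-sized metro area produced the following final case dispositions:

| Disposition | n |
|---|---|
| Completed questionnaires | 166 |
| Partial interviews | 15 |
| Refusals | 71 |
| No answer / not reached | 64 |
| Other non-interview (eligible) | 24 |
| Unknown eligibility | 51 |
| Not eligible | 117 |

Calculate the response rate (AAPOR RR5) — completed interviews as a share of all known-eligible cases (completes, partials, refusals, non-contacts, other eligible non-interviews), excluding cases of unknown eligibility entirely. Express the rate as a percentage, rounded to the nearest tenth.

48.8%

Num: 166
Denominator: 166 + 15 + 71 + 64 + 24 = 340
RR5 = 166 / 340 = 0.4882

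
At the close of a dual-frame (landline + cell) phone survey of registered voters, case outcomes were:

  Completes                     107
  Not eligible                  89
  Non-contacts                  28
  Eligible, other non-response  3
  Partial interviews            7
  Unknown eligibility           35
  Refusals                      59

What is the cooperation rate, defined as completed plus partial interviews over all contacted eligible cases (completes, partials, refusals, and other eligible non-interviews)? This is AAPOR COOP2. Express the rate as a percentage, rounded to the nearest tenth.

64.8%

Numerator = 107 + 7 = 114
Denominator = 107 + 7 + 59 + 3 = 176
COOP2 = 114 / 176 = 0.6477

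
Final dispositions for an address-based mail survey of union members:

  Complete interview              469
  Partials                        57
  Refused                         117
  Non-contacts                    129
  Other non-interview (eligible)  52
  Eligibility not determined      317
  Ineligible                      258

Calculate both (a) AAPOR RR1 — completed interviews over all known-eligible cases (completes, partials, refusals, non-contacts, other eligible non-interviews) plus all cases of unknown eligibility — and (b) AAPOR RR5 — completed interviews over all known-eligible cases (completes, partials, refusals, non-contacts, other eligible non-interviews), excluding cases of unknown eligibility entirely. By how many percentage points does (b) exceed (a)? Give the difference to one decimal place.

15.8

Num: 469
Base: 469 + 57 + 117 + 129 + 52 + 317 = 1141
RR1 = 469 / 1141 = 0.4110
Base: 469 + 57 + 117 + 129 + 52 = 824
RR5 = 469 / 824 = 0.5692
Difference = 56.92 − 41.10 = 15.82 percentage points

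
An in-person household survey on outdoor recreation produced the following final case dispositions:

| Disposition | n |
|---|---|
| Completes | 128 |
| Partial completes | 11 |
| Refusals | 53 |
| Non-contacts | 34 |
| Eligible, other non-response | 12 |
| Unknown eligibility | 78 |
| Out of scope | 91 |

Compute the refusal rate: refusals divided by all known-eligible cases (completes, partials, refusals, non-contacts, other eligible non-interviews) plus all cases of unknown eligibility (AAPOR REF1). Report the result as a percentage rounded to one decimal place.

16.8%

Num = 53
Denom = 128 + 11 + 53 + 34 + 12 + 78 = 316
REF1 = 53 / 316 = 0.1677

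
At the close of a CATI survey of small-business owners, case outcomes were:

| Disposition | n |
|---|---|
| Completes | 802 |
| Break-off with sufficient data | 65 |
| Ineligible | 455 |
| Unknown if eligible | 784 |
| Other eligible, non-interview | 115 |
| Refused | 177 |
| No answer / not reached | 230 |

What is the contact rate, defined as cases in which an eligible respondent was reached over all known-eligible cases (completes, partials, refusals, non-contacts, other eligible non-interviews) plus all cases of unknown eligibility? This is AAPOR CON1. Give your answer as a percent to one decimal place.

53.3%

Top = 802 + 65 + 177 + 115 = 1159
Denom = 802 + 65 + 177 + 230 + 115 + 784 = 2173
CON1 = 1159 / 2173 = 0.5334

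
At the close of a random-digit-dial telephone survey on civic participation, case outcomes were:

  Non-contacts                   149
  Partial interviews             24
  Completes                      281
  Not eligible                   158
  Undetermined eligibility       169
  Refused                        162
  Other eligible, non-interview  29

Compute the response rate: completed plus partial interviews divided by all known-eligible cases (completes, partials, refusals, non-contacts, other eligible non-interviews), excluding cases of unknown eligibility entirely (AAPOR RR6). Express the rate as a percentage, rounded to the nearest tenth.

Top → 281 + 24 = 305
Base → 281 + 24 + 162 + 149 + 29 = 645
RR6 = 305 / 645 = 0.4729

47.3%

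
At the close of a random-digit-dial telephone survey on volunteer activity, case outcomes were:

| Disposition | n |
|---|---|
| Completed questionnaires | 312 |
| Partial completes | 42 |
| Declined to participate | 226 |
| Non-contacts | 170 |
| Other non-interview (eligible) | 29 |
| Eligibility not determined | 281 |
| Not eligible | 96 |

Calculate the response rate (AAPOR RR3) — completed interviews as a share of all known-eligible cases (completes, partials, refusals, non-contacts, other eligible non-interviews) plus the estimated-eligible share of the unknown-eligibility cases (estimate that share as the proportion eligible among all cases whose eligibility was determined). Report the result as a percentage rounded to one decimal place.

30.3%

Num = 312
Determined eligible = 312 + 42 + 226 + 170 + 29 = 779
e = 779 / (779 + 96) = 779 / 875 = 0.8903
Eligible share of unknowns = 0.8903 × 281 = 250.17
Denom = 779 + 250.17 = 1029.17
RR3 = 312 / 1029.17 = 0.3032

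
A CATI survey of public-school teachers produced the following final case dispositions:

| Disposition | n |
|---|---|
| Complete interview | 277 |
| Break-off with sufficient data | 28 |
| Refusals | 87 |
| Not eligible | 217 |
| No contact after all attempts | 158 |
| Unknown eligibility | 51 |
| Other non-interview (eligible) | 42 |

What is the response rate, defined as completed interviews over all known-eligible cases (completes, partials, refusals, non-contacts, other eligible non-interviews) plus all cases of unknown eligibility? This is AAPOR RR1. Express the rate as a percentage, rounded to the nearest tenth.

43.1%

Top = 277
Denominator = 277 + 28 + 87 + 158 + 42 + 51 = 643
RR1 = 277 / 643 = 0.4308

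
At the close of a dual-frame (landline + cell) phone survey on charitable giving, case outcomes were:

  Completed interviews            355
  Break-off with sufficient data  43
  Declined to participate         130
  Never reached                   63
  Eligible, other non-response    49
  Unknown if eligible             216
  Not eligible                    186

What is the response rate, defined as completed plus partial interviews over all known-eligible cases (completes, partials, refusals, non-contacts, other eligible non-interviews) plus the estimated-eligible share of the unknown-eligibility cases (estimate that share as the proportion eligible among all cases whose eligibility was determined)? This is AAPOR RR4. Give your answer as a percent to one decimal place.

Numerator → 355 + 43 = 398
Known eligible → 355 + 43 + 130 + 63 + 49 = 640
e = 640 / (640 + 186) = 640 / 826 = 0.7748
Eligible share of unknowns → 0.7748 × 216 = 167.36
Denominator → 640 + 167.36 = 807.36
RR4 = 398 / 807.36 = 0.4930

49.3%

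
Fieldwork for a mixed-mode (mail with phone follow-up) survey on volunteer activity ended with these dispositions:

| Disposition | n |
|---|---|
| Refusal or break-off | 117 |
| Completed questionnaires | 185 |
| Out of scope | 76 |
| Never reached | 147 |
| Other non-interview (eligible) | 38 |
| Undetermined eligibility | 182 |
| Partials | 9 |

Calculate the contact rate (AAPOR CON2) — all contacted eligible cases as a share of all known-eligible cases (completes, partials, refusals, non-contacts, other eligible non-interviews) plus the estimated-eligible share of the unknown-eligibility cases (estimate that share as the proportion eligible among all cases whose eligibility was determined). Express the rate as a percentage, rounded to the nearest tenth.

Numerator → 185 + 9 + 117 + 38 = 349
Eligible (known) → 185 + 9 + 117 + 147 + 38 = 496
e = 496 / (496 + 76) = 496 / 572 = 0.8671
e × U → 0.8671 × 182 = 157.81
Denom → 496 + 157.81 = 653.81
CON2 = 349 / 653.81 = 0.5338

53.4%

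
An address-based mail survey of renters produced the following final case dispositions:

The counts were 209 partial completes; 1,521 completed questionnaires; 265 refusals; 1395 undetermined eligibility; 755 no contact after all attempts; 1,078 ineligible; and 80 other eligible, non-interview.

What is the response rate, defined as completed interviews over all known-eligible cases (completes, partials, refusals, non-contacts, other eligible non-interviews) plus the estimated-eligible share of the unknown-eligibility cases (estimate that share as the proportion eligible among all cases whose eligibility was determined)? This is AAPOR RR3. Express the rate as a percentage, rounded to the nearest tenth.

Num = 1521
Known eligible = 1521 + 209 + 265 + 755 + 80 = 2830
e = 2830 / (2830 + 1078) = 2830 / 3908 = 0.7242
e × U = 0.7242 × 1395 = 1010.26
Base = 2830 + 1010.26 = 3840.26
RR3 = 1521 / 3840.26 = 0.3961

39.6%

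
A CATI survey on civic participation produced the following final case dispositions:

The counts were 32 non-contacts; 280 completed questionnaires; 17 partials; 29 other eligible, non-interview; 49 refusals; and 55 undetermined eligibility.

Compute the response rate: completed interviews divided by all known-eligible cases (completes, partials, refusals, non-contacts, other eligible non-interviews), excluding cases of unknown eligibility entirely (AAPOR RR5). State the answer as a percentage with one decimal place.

Num: 280
Denom: 280 + 17 + 49 + 32 + 29 = 407
RR5 = 280 / 407 = 0.6880

68.8%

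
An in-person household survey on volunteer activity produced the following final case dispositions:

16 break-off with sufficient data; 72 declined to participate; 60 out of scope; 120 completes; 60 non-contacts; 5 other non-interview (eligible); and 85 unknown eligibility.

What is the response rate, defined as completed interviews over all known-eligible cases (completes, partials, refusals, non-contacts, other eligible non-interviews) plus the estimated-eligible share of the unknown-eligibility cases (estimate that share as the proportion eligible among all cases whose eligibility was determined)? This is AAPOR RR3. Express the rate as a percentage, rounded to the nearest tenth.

35.0%

Num: 120
Known eligible: 120 + 16 + 72 + 60 + 5 = 273
e = 273 / (273 + 60) = 273 / 333 = 0.8198
e × U: 0.8198 × 85 = 69.68
Denom: 273 + 69.68 = 342.68
RR3 = 120 / 342.68 = 0.3502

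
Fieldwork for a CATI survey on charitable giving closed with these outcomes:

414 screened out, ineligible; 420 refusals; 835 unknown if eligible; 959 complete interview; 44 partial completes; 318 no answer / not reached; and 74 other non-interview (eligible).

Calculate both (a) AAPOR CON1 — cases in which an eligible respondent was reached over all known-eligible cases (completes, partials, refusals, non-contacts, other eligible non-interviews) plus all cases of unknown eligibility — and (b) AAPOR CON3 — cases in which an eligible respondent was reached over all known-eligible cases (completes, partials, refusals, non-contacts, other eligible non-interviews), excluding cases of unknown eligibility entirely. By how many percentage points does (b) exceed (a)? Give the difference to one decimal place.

Numerator = 959 + 44 + 420 + 74 = 1497
Base = 959 + 44 + 420 + 318 + 74 + 835 = 2650
CON1 = 1497 / 2650 = 0.5649
Base = 959 + 44 + 420 + 318 + 74 = 1815
CON3 = 1497 / 1815 = 0.8248
Difference = 82.48 − 56.49 = 25.99 percentage points

26.0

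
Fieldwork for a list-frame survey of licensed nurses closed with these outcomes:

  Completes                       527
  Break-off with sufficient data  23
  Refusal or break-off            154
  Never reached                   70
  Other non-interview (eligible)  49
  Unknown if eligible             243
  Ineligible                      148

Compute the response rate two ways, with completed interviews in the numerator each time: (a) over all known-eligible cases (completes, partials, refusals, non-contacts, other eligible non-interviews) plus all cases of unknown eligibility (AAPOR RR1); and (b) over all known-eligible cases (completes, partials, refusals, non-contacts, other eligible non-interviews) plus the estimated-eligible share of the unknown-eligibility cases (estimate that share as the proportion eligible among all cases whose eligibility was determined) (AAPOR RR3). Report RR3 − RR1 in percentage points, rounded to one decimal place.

1.8

Numerator = 527
Denom = 527 + 23 + 154 + 70 + 49 + 243 = 1066
RR1 = 527 / 1066 = 0.4944
Eligible (known) = 527 + 23 + 154 + 70 + 49 = 823
e = 823 / (823 + 148) = 823 / 971 = 0.8476
e × U = 0.8476 × 243 = 205.97
Denom = 823 + 205.97 = 1028.97
RR3 = 527 / 1028.97 = 0.5122
Difference = 51.22 − 49.44 = 1.78 percentage points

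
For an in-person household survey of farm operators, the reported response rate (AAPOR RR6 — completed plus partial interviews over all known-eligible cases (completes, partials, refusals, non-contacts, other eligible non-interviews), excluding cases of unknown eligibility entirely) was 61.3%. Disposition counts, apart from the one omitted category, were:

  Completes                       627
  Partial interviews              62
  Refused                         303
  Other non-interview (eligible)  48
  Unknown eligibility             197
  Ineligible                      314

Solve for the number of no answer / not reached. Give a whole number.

Num → 627 + 62 = 689
RR6 = 689 / D = 0.613
D = 689 / 0.613 = 1124.0
Rest of base = 1040
no answer / not reached = 1124.0 − 1040 ≈ 84

84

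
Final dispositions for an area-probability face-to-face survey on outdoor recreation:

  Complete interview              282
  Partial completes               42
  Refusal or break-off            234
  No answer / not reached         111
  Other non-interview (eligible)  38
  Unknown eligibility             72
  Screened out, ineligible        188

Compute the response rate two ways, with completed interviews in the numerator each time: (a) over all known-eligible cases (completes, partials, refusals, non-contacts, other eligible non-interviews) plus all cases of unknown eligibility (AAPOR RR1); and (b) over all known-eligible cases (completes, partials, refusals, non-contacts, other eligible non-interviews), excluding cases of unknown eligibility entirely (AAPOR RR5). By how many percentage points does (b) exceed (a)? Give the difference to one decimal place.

3.7

Numerator → 282
Denominator → 282 + 42 + 234 + 111 + 38 + 72 = 779
RR1 = 282 / 779 = 0.3620
Denominator → 282 + 42 + 234 + 111 + 38 = 707
RR5 = 282 / 707 = 0.3989
Difference = 39.89 − 36.20 = 3.69 percentage points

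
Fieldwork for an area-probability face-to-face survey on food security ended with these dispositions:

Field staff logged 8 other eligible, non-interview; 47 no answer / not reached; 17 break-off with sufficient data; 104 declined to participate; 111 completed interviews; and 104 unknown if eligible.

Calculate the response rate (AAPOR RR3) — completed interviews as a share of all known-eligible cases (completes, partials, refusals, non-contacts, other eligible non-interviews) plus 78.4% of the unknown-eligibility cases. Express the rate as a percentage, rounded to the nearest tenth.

Numerator: 111
Determined eligible: 111 + 17 + 104 + 47 + 8 = 287
Eligible share of unknowns: 0.7840 × 104 = 81.54
Denominator: 287 + 81.54 = 368.54
RR3 = 111 / 368.54 = 0.3012

30.1%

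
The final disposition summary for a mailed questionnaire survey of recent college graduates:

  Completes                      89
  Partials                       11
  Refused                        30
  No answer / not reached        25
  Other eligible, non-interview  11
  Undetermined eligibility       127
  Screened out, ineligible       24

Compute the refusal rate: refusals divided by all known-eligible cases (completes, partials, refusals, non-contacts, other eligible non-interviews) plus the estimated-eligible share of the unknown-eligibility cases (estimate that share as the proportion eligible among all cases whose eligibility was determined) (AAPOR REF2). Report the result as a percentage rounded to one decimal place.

Top: 30
Determined eligible: 89 + 11 + 30 + 25 + 11 = 166
e = 166 / (166 + 24) = 166 / 190 = 0.8737
e × U: 0.8737 × 127 = 110.96
Denom: 166 + 110.96 = 276.96
REF2 = 30 / 276.96 = 0.1083

10.8%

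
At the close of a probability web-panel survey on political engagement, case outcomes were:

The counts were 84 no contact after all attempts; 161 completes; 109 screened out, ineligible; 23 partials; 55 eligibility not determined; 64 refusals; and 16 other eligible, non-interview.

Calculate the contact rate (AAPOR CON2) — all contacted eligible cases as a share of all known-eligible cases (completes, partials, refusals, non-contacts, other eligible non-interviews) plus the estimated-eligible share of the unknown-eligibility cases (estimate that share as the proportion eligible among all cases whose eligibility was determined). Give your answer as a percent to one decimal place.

Num: 161 + 23 + 64 + 16 = 264
Determined eligible: 161 + 23 + 64 + 84 + 16 = 348
e = 348 / (348 + 109) = 348 / 457 = 0.7615
e × U: 0.7615 × 55 = 41.88
Denom: 348 + 41.88 = 389.88
CON2 = 264 / 389.88 = 0.6771

67.7%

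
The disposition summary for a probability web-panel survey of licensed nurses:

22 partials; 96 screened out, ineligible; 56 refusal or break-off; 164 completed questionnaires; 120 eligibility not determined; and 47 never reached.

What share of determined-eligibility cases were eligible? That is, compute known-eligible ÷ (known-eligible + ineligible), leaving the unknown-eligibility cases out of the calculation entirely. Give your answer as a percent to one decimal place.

Eligible (known) = 164 + 22 + 56 + 47 = 289
e = 289 / (289 + 96) = 289 / 385 = 0.7506

75.1%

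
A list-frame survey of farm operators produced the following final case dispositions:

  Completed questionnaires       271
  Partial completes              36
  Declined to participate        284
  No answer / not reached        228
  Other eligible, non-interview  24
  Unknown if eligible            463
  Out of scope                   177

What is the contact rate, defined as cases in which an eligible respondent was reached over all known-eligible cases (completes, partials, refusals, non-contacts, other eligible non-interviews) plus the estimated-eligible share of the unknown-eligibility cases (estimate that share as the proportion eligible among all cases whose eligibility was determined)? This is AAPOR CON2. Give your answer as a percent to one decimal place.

50.2%

Numerator → 271 + 36 + 284 + 24 = 615
Eligible (known) → 271 + 36 + 284 + 228 + 24 = 843
e = 843 / (843 + 177) = 843 / 1020 = 0.8265
Eligible share of unknowns → 0.8265 × 463 = 382.67
Base → 843 + 382.67 = 1225.67
CON2 = 615 / 1225.67 = 0.5018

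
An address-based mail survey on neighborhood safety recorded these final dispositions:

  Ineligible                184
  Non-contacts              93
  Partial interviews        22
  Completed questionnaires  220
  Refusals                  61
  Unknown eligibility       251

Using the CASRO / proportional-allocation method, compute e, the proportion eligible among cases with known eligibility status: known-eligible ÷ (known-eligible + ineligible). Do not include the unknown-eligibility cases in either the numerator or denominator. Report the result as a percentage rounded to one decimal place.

68.3%

Known eligible: 220 + 22 + 61 + 93 = 396
e = 396 / (396 + 184) = 396 / 580 = 0.6828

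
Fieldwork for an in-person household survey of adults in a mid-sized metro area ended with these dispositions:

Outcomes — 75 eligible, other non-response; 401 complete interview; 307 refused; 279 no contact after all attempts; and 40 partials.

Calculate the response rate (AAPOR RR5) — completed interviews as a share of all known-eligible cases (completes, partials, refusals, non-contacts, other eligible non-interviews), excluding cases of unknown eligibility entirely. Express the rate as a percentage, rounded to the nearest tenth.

Numerator = 401
Denom = 401 + 40 + 307 + 279 + 75 = 1102
RR5 = 401 / 1102 = 0.3639

36.4%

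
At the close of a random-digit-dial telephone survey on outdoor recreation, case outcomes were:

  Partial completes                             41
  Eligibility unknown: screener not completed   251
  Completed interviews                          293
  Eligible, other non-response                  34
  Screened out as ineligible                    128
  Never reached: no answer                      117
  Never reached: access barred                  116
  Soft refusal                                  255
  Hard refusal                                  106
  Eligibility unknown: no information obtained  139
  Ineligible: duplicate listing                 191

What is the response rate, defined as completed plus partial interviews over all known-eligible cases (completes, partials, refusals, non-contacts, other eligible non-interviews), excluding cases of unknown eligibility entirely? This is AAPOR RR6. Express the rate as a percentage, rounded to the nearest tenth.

34.7%

Refusal or break-off = 106 + 255 = 361
Non-contacts = 117 + 116 = 233
Unknown if eligible = 251 + 139 = 390
Not eligible = 128 + 191 = 319
Top = 293 + 41 = 334
Denominator = 293 + 41 + 361 + 233 + 34 = 962
RR6 = 334 / 962 = 0.3472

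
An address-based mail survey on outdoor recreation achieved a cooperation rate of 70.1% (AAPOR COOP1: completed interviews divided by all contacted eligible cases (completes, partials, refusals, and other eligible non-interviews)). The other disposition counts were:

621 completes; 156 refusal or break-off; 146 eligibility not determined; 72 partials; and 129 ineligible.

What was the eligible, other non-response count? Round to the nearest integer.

COOP1 = 621 / D = 0.701
D = 621 / 0.701 = 885.9
Rest of base = 849
eligible, other non-response = 885.9 − 849 ≈ 37

37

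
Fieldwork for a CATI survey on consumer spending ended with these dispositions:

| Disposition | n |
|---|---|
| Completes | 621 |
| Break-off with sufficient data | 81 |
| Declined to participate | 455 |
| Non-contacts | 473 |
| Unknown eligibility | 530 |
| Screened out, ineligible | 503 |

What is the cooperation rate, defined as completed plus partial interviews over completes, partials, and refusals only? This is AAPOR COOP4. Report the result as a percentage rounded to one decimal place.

Top = 621 + 81 = 702
Denom = 621 + 81 + 455 = 1157
COOP4 = 702 / 1157 = 0.6067

60.7%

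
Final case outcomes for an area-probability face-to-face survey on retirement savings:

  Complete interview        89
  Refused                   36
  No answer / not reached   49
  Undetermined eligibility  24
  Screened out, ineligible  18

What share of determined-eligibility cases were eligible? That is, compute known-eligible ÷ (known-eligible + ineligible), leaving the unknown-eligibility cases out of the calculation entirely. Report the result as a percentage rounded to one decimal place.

Determined eligible = 89 + 36 + 49 = 174
e = 174 / (174 + 18) = 174 / 192 = 0.9062

90.6%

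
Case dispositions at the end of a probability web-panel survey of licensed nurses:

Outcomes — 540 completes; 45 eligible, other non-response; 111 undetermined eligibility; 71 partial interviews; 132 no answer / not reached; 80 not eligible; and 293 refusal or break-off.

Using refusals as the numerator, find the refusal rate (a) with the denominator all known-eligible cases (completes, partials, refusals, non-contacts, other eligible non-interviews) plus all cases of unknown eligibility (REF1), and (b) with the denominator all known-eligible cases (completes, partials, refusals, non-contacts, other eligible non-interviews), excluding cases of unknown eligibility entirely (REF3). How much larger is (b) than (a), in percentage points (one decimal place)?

2.5

Num = 293
Denom = 540 + 71 + 293 + 132 + 45 + 111 = 1192
REF1 = 293 / 1192 = 0.2458
Denom = 540 + 71 + 293 + 132 + 45 = 1081
REF3 = 293 / 1081 = 0.2710
Difference = 27.10 − 24.58 = 2.52 percentage points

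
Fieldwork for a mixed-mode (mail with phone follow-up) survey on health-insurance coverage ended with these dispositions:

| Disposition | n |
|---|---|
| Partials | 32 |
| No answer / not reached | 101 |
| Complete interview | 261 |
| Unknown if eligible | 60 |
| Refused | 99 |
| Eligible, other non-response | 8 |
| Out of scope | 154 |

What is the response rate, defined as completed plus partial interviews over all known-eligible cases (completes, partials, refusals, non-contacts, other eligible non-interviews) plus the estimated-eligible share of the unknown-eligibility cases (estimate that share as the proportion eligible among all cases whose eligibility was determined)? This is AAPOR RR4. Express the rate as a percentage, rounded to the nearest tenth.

53.6%

Num = 261 + 32 = 293
Known eligible = 261 + 32 + 99 + 101 + 8 = 501
e = 501 / (501 + 154) = 501 / 655 = 0.7649
e × U = 0.7649 × 60 = 45.89
Base = 501 + 45.89 = 546.89
RR4 = 293 / 546.89 = 0.5358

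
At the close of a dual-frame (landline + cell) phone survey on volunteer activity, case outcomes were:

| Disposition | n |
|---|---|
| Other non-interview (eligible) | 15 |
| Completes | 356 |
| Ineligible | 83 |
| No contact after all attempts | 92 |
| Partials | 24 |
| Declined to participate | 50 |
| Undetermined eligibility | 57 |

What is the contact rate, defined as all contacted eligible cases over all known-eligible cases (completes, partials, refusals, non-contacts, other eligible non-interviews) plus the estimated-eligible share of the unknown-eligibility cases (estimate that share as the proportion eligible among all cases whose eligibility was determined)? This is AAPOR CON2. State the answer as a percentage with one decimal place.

Top: 356 + 24 + 50 + 15 = 445
Determined eligible: 356 + 24 + 50 + 92 + 15 = 537
e = 537 / (537 + 83) = 537 / 620 = 0.8661
e × U: 0.8661 × 57 = 49.37
Denom: 537 + 49.37 = 586.37
CON2 = 445 / 586.37 = 0.7589

75.9%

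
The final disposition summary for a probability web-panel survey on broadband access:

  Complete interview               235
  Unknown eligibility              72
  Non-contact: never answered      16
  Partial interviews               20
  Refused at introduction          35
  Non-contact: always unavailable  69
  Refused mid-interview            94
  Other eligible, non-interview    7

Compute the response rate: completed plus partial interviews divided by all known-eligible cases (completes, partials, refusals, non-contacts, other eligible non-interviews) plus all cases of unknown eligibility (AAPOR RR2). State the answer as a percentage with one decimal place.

46.5%

Declined to participate = 35 + 94 = 129
No answer / not reached = 16 + 69 = 85
Num: 235 + 20 = 255
Denom: 235 + 20 + 129 + 85 + 7 + 72 = 548
RR2 = 255 / 548 = 0.4653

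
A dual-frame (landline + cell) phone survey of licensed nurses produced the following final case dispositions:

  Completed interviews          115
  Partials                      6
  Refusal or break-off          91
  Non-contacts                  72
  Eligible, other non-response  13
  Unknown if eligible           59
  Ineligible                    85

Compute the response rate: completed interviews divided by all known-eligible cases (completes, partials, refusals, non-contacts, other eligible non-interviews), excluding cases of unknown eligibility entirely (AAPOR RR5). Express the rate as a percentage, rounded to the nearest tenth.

Numerator → 115
Denominator → 115 + 6 + 91 + 72 + 13 = 297
RR5 = 115 / 297 = 0.3872

38.7%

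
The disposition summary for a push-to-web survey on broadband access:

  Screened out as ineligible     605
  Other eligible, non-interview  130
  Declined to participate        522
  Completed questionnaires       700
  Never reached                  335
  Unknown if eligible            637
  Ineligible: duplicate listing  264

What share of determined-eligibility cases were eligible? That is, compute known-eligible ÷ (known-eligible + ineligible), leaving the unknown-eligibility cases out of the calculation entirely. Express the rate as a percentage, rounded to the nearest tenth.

Out of scope = 605 + 264 = 869
Eligible (known) → 700 + 522 + 335 + 130 = 1687
e = 1687 / (1687 + 869) = 1687 / 2556 = 0.6600

66.0%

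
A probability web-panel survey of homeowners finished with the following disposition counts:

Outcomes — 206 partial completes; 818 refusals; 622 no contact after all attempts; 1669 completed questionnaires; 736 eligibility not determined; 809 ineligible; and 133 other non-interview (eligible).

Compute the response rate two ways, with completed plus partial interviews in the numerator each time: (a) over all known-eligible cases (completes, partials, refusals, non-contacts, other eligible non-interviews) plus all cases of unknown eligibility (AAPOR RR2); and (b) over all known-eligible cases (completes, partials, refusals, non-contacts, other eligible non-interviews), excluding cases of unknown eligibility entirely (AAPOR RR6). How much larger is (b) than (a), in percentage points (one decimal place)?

Num = 1669 + 206 = 1875
Denom = 1669 + 206 + 818 + 622 + 133 + 736 = 4184
RR2 = 1875 / 4184 = 0.4481
Denom = 1669 + 206 + 818 + 622 + 133 = 3448
RR6 = 1875 / 3448 = 0.5438
Difference = 54.38 − 44.81 = 9.57 percentage points

9.6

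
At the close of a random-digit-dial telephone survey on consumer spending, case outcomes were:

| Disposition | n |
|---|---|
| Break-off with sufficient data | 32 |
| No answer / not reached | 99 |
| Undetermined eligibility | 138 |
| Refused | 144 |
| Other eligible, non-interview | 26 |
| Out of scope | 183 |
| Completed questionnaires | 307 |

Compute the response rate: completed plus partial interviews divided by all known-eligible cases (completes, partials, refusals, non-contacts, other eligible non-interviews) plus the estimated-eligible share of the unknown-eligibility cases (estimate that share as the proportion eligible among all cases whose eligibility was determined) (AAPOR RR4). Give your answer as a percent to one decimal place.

Top = 307 + 32 = 339
Eligible (known) = 307 + 32 + 144 + 99 + 26 = 608
e = 608 / (608 + 183) = 608 / 791 = 0.7686
e × U = 0.7686 × 138 = 106.07
Denominator = 608 + 106.07 = 714.07
RR4 = 339 / 714.07 = 0.4747

47.5%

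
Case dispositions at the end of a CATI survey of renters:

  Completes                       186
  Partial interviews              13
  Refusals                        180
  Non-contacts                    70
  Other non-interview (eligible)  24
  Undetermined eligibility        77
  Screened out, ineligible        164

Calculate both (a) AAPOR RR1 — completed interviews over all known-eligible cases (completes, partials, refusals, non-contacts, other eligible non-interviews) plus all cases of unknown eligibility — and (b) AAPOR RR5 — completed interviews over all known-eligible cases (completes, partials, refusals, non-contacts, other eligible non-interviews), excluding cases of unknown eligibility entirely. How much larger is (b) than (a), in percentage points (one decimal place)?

Numerator = 186
Denominator = 186 + 13 + 180 + 70 + 24 + 77 = 550
RR1 = 186 / 550 = 0.3382
Denominator = 186 + 13 + 180 + 70 + 24 = 473
RR5 = 186 / 473 = 0.3932
Difference = 39.32 − 33.82 = 5.50 percentage points

5.5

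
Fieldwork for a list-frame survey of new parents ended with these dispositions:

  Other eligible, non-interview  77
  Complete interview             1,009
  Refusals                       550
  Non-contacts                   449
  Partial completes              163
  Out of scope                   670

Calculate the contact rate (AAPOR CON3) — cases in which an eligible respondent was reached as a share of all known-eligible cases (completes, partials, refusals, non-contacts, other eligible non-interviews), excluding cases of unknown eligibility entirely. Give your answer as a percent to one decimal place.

Numerator = 1009 + 163 + 550 + 77 = 1799
Denom = 1009 + 163 + 550 + 449 + 77 = 2248
CON3 = 1799 / 2248 = 0.8003

80.0%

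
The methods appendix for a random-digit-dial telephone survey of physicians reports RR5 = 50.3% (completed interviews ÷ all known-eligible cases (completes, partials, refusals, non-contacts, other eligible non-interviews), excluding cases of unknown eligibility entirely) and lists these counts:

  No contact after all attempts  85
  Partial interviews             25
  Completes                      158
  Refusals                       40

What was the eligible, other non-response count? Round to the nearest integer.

RR5 = 158 / D = 0.503
D = 158 / 0.503 = 314.1
Other denominator terms total 308
eligible, other non-response = 314.1 − 308 ≈ 6

6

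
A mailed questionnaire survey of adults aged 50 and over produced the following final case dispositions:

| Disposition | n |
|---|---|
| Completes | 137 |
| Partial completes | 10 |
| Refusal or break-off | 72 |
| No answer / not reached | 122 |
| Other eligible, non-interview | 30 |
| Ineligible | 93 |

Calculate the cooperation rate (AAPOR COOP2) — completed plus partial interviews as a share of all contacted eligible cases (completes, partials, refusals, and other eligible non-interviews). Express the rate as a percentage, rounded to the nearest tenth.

Num → 137 + 10 = 147
Base → 137 + 10 + 72 + 30 = 249
COOP2 = 147 / 249 = 0.5904

59.0%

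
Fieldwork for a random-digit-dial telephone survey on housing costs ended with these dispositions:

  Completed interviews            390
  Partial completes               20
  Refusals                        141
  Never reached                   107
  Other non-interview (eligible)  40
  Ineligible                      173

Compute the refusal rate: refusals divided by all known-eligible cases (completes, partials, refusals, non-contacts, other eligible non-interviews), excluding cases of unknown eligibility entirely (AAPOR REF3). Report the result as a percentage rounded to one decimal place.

Top → 141
Denominator → 390 + 20 + 141 + 107 + 40 = 698
REF3 = 141 / 698 = 0.2020

20.2%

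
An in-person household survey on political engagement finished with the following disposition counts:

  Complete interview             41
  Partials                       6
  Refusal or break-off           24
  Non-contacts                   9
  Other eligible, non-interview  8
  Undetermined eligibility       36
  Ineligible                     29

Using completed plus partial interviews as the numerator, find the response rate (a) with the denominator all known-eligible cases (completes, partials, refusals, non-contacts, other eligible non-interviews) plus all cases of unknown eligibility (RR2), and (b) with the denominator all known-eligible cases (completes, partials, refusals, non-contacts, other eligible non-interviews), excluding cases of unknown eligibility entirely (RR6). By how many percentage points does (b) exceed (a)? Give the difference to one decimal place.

Numerator: 41 + 6 = 47
Base: 41 + 6 + 24 + 9 + 8 + 36 = 124
RR2 = 47 / 124 = 0.3790
Base: 41 + 6 + 24 + 9 + 8 = 88
RR6 = 47 / 88 = 0.5341
Difference = 53.41 − 37.90 = 15.51 percentage points

15.5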